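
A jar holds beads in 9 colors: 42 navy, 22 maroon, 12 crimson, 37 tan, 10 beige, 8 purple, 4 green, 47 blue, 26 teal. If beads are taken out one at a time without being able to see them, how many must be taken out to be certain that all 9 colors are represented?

205

The hardest color to obtain is green: we could draw every other bead first — 208 − 4 = 204 beads — without a single green one.
The next draw must be green, so 204 + 1 = 205.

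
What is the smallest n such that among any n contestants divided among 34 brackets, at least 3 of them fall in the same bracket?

69

There are 34 brackets acting as pigeonholes.
With 34 × 2 = 68 contestants we could place exactly 2 in each, with no class reaching 3.
One more forces some class to hold 3, so 68 + 1 = 69.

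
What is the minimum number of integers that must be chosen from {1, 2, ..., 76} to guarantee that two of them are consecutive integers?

39

Partition {1, …, 76} into 38 pairs: {1,2}, {3,4}, …, {75,76}.
Choosing 38 integers — say the 38 even numbers 2, 4, …, 76 — takes one from each pair and avoids the property.
Choosing 39 forces two into the same pair by pigeonhole, and those are consecutive. So 39.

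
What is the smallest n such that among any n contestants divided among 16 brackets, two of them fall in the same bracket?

There are 16 brackets acting as pigeonholes.
With 16 contestants we could place one in each, avoiding any repeat.
One more forces some class to hold 2, so 16 + 1 = 17.

17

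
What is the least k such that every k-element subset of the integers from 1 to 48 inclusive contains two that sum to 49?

25

Partition {1, …, 48} into 24 pairs: {1,48}, {2,47}, …, {24,25}.
Choosing 24 integers — say the integers 1 through 24 — takes one from each pair and avoids the property.
Choosing 25 forces two into the same pair by pigeonhole, and those sum to 49. So 25.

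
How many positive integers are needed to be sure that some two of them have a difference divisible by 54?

Two integers differ by a multiple of 54 exactly when they share a remainder mod 54.
There are 54 residue classes mod 54, so 54 integers can all lie in distinct classes.
One more integer must repeat a residue, giving a difference divisible by 54. So n = 54 + 1 = 55.

55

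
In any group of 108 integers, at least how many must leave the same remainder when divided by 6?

The 108 integers fall into 6 residue classes modulo 6.
If each of the 6 residue classes modulo 6 held at most 17, the total would be at most 6 × 17 = 102 < 108, a contradiction.
So at least one holds ⌈108/6⌉ = 18.

18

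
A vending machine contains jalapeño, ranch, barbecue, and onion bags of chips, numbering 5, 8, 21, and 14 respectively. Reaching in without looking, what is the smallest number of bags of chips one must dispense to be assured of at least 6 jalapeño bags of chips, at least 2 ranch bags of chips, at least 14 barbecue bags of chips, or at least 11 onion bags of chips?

The worst case stops just short of every target: 5 jalapeño, 1 ranch, 13 barbecue, 10 onion — 5 + 1 + 13 + 10 = 29 bags of chips.
One more bag of chips must push some flavor to its target, so 29 + 1 = 30.

30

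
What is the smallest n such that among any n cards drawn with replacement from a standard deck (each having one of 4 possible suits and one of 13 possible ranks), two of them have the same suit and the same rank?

There are 4 × 13 = 52 (suit, rank) combinations acting as pigeonholes.
With 52 cards drawn with replacement from a standard deck we could place one in each, avoiding any repeat.
One more forces some (suit, rank) pair to hold 2, so 52 + 1 = 53.

53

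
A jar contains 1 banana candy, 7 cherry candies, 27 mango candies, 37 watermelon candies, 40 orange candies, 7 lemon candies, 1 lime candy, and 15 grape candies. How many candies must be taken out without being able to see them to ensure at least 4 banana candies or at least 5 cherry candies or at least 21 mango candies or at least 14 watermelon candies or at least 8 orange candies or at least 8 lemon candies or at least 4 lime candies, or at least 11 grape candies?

64

The worst case stops just short of every target: all 1 banana, 4 cherry, 20 mango, 13 watermelon, 7 orange, 7 lemon, all 1 lime, 10 grape — 1 + 4 + 20 + 13 + 7 + 7 + 1 + 10 = 63 candies.
One more candy must push some flavor to its target, so 63 + 1 = 64.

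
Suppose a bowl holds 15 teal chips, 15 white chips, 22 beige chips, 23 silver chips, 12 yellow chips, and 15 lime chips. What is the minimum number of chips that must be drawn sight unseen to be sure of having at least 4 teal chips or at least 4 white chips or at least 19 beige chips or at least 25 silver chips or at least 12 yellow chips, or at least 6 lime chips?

The worst case stops just short of every target: 3 teal, 3 white, 18 beige, all 23 silver, 11 yellow, 5 lime — 3 + 3 + 18 + 23 + 11 + 5 = 63 chips.
One more chip must push some color to its target, so 63 + 1 = 64.

64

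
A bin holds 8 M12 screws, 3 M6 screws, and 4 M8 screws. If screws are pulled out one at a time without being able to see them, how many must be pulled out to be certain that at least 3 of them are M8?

14

The worst case draws every non-M8 screw first: 8 + 3 = 11.
The next 3 draws are then forced to be M8, giving 11 + 3 = 14.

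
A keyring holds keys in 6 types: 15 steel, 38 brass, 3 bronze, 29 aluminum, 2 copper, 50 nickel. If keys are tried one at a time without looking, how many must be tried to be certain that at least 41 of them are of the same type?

In the worst case we take at most 40 of each type, but all 15 steel, all 38 brass, all 3 bronze, all 29 aluminum, and all 2 copper (fewer than 40), giving 15 + 38 + 3 + 29 + 2 + 40 = 127.
One more key then forces some type to 41, so 127 + 1 = 128.

128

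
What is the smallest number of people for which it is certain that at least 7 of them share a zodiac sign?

There are 12 zodiac signs acting as pigeonholes.
With 12 × 6 = 72 people we could place exactly 6 in each, with no class reaching 7.
One more forces some class to hold 7, so 72 + 1 = 73.

73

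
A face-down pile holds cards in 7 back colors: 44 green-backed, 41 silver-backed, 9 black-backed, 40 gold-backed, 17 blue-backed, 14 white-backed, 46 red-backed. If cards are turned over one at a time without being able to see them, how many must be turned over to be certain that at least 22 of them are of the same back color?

In the worst case we take at most 21 of each back color, but all 9 black-backed, all 17 blue-backed, and all 14 white-backed (fewer than 21), giving 21 + 21 + 9 + 21 + 17 + 14 + 21 = 124.
One more card then forces some back color to 22, so 124 + 1 = 125.

125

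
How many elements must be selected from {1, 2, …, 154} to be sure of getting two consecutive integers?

Partition {1, …, 154} into 77 pairs: {1,2}, {3,4}, …, {153,154}.
Choosing 77 integers — say the 77 even numbers 2, 4, …, 154 — takes one from each pair and avoids the property.
Choosing 78 forces two into the same pair by pigeonhole, and those are consecutive. So 78.

78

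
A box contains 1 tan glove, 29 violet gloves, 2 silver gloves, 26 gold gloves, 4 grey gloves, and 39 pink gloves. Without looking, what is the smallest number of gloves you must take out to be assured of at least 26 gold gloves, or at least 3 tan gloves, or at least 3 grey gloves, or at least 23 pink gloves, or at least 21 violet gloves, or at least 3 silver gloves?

73

The worst case stops just short of every target: all 1 tan, 20 violet, 2 silver, 25 gold, 2 grey, 22 pink — 1 + 20 + 2 + 25 + 2 + 22 = 72 gloves.
One more glove must push some color to its target, so 72 + 1 = 73.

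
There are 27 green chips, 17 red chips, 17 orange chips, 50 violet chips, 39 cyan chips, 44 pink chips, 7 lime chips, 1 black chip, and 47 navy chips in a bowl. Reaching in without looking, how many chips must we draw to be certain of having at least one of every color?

The hardest color to obtain is black: we could draw every other chip first — 249 − 1 = 248 chips — without a single black one.
The next draw must be black, so 248 + 1 = 249.

249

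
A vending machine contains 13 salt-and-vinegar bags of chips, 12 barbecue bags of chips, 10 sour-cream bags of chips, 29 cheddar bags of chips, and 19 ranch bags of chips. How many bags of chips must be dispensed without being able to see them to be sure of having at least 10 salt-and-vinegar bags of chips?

80

The worst case draws every non-salt-and-vinegar bag of chips first: 12 + 10 + 29 + 19 = 70.
The next 10 draws are then forced to be salt-and-vinegar, giving 70 + 10 = 80.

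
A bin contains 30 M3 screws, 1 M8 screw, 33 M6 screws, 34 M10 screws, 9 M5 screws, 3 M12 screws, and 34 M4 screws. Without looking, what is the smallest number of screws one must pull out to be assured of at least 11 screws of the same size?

54

In the worst case we take at most 10 of each size, but all 1 M8, all 9 M5, and all 3 M12 (fewer than 10), giving 10 + 1 + 10 + 10 + 9 + 3 + 10 = 53.
One more screw then forces some size to 11, so 53 + 1 = 54.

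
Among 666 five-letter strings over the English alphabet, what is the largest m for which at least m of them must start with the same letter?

If each of the 26 possible first letters held at most 25, the total would be at most 26 × 25 = 650 < 666, a contradiction.
So at least one holds ⌈666/26⌉ = 26.

26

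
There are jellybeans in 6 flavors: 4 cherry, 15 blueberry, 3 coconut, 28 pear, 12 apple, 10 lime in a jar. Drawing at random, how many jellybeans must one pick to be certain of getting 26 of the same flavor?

70

In the worst case we take at most 25 of each flavor, but all 4 cherry, all 15 blueberry, all 3 coconut, all 12 apple, and all 10 lime (fewer than 25), giving 4 + 15 + 3 + 25 + 12 + 10 = 69.
One more jellybean then forces some flavor to 26, so 69 + 1 = 70.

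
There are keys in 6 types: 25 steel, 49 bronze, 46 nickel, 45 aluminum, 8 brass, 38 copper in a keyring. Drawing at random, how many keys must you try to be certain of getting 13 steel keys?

The worst case draws every non-steel key first: 49 + 46 + 45 + 8 + 38 = 186.
The next 13 draws are then forced to be steel, giving 186 + 13 = 199.

199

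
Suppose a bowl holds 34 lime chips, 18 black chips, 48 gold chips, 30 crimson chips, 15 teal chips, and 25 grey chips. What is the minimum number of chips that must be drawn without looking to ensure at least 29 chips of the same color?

In the worst case we take at most 28 of each color, but all 18 black, all 15 teal, and all 25 grey (fewer than 28), giving 28 + 18 + 28 + 28 + 15 + 25 = 142.
One more chip then forces some color to 29, so 142 + 1 = 143.

143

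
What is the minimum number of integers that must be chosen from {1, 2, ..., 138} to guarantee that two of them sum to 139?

70

Partition {1, …, 138} into 69 pairs: {1,138}, {2,137}, …, {69,70}.
Choosing 69 integers — say the integers 1 through 69 — takes one from each pair and avoids the property.
Choosing 70 forces two into the same pair by pigeonhole, and those sum to 139. So 70.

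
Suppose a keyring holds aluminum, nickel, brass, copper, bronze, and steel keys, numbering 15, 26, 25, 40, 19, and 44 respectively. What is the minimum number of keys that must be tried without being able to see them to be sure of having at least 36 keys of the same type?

156

In the worst case we take at most 35 of each type, but all 15 aluminum, all 26 nickel, all 25 brass, and all 19 bronze (fewer than 35), giving 15 + 26 + 25 + 35 + 19 + 35 = 155.
One more key then forces some type to 36, so 155 + 1 = 156.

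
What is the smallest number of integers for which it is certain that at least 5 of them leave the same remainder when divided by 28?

113

There are 28 residue classes modulo 28 acting as pigeonholes.
With 28 × 4 = 112 integers we could place exactly 4 in each, with no class reaching 5.
One more forces some class to hold 5, so 112 + 1 = 113.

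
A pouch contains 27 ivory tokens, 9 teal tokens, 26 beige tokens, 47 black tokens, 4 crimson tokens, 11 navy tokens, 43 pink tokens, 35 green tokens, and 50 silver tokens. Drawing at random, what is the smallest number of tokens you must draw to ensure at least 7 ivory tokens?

232

To avoid ivory tokens as long as possible, exhaust the other 8 colors first.
The worst case draws every non-ivory token first: 9 + 26 + 47 + 4 + 11 + 43 + 35 + 50 = 225.
The next 7 draws are then forced to be ivory, giving 225 + 7 = 232.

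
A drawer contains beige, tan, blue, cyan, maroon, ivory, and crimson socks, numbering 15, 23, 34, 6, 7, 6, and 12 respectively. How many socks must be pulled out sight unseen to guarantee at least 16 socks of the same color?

In the worst case we take at most 15 of each color, but all 6 cyan, all 7 maroon, all 6 ivory, and all 12 crimson (fewer than 15), giving 15 + 15 + 15 + 6 + 7 + 6 + 12 = 76.
One more sock then forces some color to 16, so 76 + 1 = 77.

77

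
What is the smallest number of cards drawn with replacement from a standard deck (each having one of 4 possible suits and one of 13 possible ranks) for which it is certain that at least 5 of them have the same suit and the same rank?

209

There are 4 × 13 = 52 (suit, rank) combinations acting as pigeonholes.
With 52 × 4 = 208 cards drawn with replacement from a standard deck we could place exactly 4 in each, with no (suit, rank) pair reaching 5.
One more forces some (suit, rank) pair to hold 5, so 208 + 1 = 209.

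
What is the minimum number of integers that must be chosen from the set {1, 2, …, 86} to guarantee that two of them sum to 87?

44

Partition {1, …, 86} into 43 pairs: {1,86}, {2,85}, …, {43,44}.
Choosing 43 integers — say the integers 1 through 43 — takes one from each pair and avoids the property.
Choosing 44 forces two into the same pair by pigeonhole, and those sum to 87. So 44.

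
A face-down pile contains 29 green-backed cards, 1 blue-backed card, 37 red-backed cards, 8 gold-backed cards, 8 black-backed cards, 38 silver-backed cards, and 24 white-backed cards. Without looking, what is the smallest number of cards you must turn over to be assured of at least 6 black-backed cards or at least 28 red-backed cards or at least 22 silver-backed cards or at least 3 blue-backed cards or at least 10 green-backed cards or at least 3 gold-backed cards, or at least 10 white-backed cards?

75

Each of the 7 back colors has its own threshold; avoid all of them simultaneously.
The worst case stops just short of every target: 9 green-backed, all 1 blue-backed, 27 red-backed, 2 gold-backed, 5 black-backed, 21 silver-backed, 9 white-backed — 9 + 1 + 27 + 2 + 5 + 21 + 9 = 74 cards.
One more card must push some back color to its target, so 74 + 1 = 75.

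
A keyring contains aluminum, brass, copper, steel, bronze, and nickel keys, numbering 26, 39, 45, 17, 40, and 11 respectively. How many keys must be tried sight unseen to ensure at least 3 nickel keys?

170

The worst case draws every non-nickel key first: 26 + 39 + 45 + 17 + 40 = 167.
The next 3 draws are then forced to be nickel, giving 167 + 3 = 170.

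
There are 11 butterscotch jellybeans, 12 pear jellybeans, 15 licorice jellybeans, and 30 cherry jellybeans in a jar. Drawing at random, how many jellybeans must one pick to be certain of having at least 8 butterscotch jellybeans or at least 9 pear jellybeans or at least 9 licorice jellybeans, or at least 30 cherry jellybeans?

53

Each of the 4 flavors has its own threshold; avoid all of them simultaneously.
The worst case stops just short of every target: 7 butterscotch, 8 pear, 8 licorice, 29 cherry — 7 + 8 + 8 + 29 = 52 jellybeans.
One more jellybean must push some flavor to its target, so 52 + 1 = 53.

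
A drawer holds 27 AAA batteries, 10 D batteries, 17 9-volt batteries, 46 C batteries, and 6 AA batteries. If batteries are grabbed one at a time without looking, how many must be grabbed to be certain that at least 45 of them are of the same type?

In the worst case we take at most 44 of each type, but all 27 AAA, all 10 D, all 17 9-volt, and all 6 AA (fewer than 44), giving 27 + 10 + 17 + 44 + 6 = 104.
One more battery then forces some type to 45, so 104 + 1 = 105.

105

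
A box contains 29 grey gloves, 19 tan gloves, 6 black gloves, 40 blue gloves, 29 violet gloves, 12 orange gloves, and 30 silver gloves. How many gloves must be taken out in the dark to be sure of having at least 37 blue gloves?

162

The worst case draws every non-blue glove first: 29 + 19 + 6 + 29 + 12 + 30 = 125.
The next 37 draws are then forced to be blue, giving 125 + 37 = 162.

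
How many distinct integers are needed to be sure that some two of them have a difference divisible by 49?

Two integers differ by a multiple of 49 exactly when they share a remainder mod 49.
There are 49 residue classes mod 49, so 49 integers can all lie in distinct classes.
One more integer must repeat a residue, giving a difference divisible by 49. So n = 49 + 1 = 50.

50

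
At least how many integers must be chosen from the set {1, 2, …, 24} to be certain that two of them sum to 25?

Partition {1, …, 24} into 12 pairs: {1,24}, {2,23}, …, {12,13}.
Choosing 12 integers — say the integers 1 through 12 — takes one from each pair and avoids the property.
Choosing 13 forces two into the same pair by pigeonhole, and those sum to 25. So 13.

13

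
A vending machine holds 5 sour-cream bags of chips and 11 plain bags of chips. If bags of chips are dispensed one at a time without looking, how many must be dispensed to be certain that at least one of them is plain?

To avoid plain bags of chips as long as possible, exhaust the other 1 flavor first.
The worst case draws every non-plain bag of chips first: 5.
The next draw is then forced to be plain, giving 5 + 1 = 6.

6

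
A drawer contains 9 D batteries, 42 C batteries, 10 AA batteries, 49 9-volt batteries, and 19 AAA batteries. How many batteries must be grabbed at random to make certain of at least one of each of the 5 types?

121

The hardest type to obtain is D: we could draw every other battery first — 129 − 9 = 120 batteries — without a single D one.
The next draw must be D, so 120 + 1 = 121.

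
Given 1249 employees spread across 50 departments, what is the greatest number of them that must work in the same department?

25

The 1249 employees fall into 50 departments.
If each of the 50 departments held at most 24, the total would be at most 50 × 24 = 1200 < 1249, a contradiction.
So at least one holds ⌈1249/50⌉ = 25.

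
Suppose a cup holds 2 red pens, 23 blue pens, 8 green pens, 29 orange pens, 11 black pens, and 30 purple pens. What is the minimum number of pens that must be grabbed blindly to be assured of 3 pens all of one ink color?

13

Treat the 6 ink colors as pigeonholes.
The worst case takes 2 pens of each ink color without reaching 3 of any: 6 × 2 = 12.
The next pen must bring some ink color to 3, so 12 + 1 = 13.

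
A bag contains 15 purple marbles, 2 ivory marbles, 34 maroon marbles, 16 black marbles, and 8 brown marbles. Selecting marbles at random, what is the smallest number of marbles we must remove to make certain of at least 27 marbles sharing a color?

In the worst case we take at most 26 of each color, but all 15 purple, all 2 ivory, all 16 black, and all 8 brown (fewer than 26), giving 15 + 2 + 26 + 16 + 8 = 67.
One more marble then forces some color to 27, so 67 + 1 = 68.

68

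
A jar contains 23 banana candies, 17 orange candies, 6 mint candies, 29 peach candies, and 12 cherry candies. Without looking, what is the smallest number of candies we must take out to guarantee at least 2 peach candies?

The worst case draws every non-peach candy first: 23 + 17 + 6 + 12 = 58.
The next 2 draws are then forced to be peach, giving 58 + 2 = 60.

60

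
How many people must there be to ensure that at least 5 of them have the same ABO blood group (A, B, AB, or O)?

17

There are 4 ABO blood groups acting as pigeonholes.
With 4 × 4 = 16 people we could place exactly 4 in each, with no class reaching 5.
One more forces some class to hold 5, so 16 + 1 = 17.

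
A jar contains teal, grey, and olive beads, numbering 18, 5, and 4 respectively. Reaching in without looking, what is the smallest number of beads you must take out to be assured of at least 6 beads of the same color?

15

In the worst case we take at most 5 of each color, but all 4 olive (fewer than 5), giving 5 + 5 + 4 = 14.
One more bead then forces some color to 6, so 14 + 1 = 15.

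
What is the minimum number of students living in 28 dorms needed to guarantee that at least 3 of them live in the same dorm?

There are 28 dorms acting as pigeonholes.
With 28 × 2 = 56 students we could place exactly 2 in each, with no class reaching 3.
One more forces some class to hold 3, so 56 + 1 = 57.

57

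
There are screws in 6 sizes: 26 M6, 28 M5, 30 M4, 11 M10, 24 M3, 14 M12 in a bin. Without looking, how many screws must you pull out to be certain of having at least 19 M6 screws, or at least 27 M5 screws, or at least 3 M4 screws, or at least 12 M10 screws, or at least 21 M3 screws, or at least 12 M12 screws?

Each of the 6 sizes has its own threshold; avoid all of them simultaneously.
The worst case stops just short of every target: 18 M6, 26 M5, 2 M4, 11 M10, 20 M3, 11 M12 — 18 + 26 + 2 + 11 + 20 + 11 = 88 screws.
One more screw must push some size to its target, so 88 + 1 = 89.

89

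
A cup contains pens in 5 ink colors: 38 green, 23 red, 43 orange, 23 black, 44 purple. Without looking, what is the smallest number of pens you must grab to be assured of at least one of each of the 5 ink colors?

149

The hardest ink color to obtain is red: we could draw every other pen first — 171 − 23 = 148 pens — without a single red one.
The next draw must be red, so 148 + 1 = 149.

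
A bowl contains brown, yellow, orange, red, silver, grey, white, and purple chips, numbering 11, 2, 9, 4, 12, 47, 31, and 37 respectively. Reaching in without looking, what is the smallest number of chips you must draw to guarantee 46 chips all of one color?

152

In the worst case we take at most 45 of each color, but all 11 brown, all 2 yellow, all 9 orange, all 4 red, all 12 silver, all 31 white, and all 37 purple (fewer than 45), giving 11 + 2 + 9 + 4 + 12 + 45 + 31 + 37 = 151.
One more chip then forces some color to 46, so 151 + 1 = 152.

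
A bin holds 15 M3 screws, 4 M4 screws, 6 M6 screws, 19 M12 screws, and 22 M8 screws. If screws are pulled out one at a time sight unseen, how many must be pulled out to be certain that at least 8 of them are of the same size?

In the worst case we take at most 7 of each size, but all 4 M4 and all 6 M6 (fewer than 7), giving 7 + 4 + 6 + 7 + 7 = 31.
One more screw then forces some size to 8, so 31 + 1 = 32.

32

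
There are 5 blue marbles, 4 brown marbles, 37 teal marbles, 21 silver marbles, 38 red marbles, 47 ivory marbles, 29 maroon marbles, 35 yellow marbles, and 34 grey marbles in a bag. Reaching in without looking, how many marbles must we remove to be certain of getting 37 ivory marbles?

240

To avoid ivory marbles as long as possible, exhaust the other 8 colors first.
The worst case draws every non-ivory marble first: 5 + 4 + 37 + 21 + 38 + 29 + 35 + 34 = 203.
The next 37 draws are then forced to be ivory, giving 203 + 37 = 240.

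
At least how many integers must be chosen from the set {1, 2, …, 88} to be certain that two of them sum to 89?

Partition {1, …, 88} into 44 pairs: {1,88}, {2,87}, …, {44,45}.
Choosing 44 integers — say the integers 1 through 44 — takes one from each pair and avoids the property.
Choosing 45 forces two into the same pair by pigeonhole, and those sum to 89. So 45.

45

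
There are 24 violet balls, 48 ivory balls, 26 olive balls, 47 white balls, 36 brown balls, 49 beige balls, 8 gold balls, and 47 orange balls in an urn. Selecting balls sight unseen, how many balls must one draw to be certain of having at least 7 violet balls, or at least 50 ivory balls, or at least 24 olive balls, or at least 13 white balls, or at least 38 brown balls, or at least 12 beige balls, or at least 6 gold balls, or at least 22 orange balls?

163

The worst case stops just short of every target: 6 violet, all 48 ivory, 23 olive, 12 white, all 36 brown, 11 beige, 5 gold, 21 orange — 6 + 48 + 23 + 12 + 36 + 11 + 5 + 21 = 162 balls.
One more ball must push some color to its target, so 162 + 1 = 163.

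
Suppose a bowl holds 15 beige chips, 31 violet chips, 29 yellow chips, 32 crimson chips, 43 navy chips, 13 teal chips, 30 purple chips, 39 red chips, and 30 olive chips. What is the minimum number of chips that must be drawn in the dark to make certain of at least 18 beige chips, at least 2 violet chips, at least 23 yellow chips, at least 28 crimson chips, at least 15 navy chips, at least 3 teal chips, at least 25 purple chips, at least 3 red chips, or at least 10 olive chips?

The worst case stops just short of every target: all 15 beige, 1 violet, 22 yellow, 27 crimson, 14 navy, 2 teal, 24 purple, 2 red, 9 olive — 15 + 1 + 22 + 27 + 14 + 2 + 24 + 2 + 9 = 116 chips.
One more chip must push some color to its target, so 116 + 1 = 117.

117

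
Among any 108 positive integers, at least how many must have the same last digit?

The 108 positive integers fall into 10 possible last digits.
If each of the 10 possible last digits held at most 10, the total would be at most 10 × 10 = 100 < 108, a contradiction.
So at least one holds ⌈108/10⌉ = 11.

11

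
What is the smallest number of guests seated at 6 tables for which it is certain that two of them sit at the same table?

7

There are 6 tables acting as pigeonholes.
With 6 guests we could place one in each, avoiding any repeat.
One more forces some class to hold 2, so 6 + 1 = 7.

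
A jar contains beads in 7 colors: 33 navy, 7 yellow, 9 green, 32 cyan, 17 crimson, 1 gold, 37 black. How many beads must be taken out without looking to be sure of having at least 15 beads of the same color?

Treat the 7 colors as pigeonholes.
In the worst case we take at most 14 of each color, but all 7 yellow, all 9 green, and all 1 gold (fewer than 14), giving 14 + 7 + 9 + 14 + 14 + 1 + 14 = 73.
One more bead then forces some color to 15, so 73 + 1 = 74.

74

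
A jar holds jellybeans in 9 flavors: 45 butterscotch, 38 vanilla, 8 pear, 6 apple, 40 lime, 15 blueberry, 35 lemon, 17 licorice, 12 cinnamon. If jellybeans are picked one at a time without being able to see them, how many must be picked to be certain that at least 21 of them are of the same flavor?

In the worst case we take at most 20 of each flavor, but all 8 pear, all 6 apple, all 15 blueberry, all 17 licorice, and all 12 cinnamon (fewer than 20), giving 20 + 20 + 8 + 6 + 20 + 15 + 20 + 17 + 12 = 138.
One more jellybean then forces some flavor to 21, so 138 + 1 = 139.

139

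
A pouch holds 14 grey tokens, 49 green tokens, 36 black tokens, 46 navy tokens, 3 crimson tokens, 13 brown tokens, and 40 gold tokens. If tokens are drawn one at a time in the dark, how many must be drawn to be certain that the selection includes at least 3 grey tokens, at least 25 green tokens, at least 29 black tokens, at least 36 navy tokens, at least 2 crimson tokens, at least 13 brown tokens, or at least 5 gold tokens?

The worst case stops just short of every target: 2 grey, 24 green, 28 black, 35 navy, 1 crimson, 12 brown, 4 gold — 2 + 24 + 28 + 35 + 1 + 12 + 4 = 106 tokens.
One more token must push some color to its target, so 106 + 1 = 107.

107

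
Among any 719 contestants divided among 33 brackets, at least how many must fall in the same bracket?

22

If each of the 33 brackets held at most 21, the total would be at most 33 × 21 = 693 < 719, a contradiction.
So at least one holds ⌈719/33⌉ = 22.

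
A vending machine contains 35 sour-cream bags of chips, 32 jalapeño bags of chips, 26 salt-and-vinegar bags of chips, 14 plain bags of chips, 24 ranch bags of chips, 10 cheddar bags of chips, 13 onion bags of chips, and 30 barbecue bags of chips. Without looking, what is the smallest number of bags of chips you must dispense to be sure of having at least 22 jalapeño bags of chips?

The worst case draws every non-jalapeño bag of chips first: 35 + 26 + 14 + 24 + 10 + 13 + 30 = 152.
The next 22 draws are then forced to be jalapeño, giving 152 + 22 = 174.

174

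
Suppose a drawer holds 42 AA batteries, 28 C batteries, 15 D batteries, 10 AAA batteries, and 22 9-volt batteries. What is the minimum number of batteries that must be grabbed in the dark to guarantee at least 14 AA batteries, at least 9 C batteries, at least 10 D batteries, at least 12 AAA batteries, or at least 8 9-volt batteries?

Each of the 5 types has its own threshold; avoid all of them simultaneously.
The worst case stops just short of every target: 13 AA, 8 C, 9 D, all 10 AAA, 7 9-volt — 13 + 8 + 9 + 10 + 7 = 47 batteries.
One more battery must push some type to its target, so 47 + 1 = 48.

48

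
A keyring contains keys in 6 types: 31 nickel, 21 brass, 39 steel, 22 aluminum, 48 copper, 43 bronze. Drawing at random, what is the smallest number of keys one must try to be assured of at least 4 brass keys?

187

The worst case draws every non-brass key first: 31 + 39 + 22 + 48 + 43 = 183.
The next 4 draws are then forced to be brass, giving 183 + 4 = 187.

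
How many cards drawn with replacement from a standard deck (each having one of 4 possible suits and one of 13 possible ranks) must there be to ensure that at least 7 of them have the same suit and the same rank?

313

There are 4 × 13 = 52 (suit, rank) combinations acting as pigeonholes.
With 52 × 6 = 312 cards drawn with replacement from a standard deck we could place exactly 6 in each, with no (suit, rank) pair reaching 7.
One more forces some (suit, rank) pair to hold 7, so 312 + 1 = 313.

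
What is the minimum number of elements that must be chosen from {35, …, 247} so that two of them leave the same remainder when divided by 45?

46

Group the integers by remainder mod 45; there are 45 residue classes, each nonempty in this range.
Choosing one from each class (45 integers) avoids any shared remainder.
One more choice must repeat a class, so two differ by a multiple of 45. Hence 45 + 1 = 46.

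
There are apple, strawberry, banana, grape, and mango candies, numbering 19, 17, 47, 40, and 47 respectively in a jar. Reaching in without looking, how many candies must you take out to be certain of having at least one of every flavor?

154

The hardest flavor to obtain is strawberry: we could draw every other candy first — 170 − 17 = 153 candies — without a single strawberry one.
The next draw must be strawberry, so 153 + 1 = 154.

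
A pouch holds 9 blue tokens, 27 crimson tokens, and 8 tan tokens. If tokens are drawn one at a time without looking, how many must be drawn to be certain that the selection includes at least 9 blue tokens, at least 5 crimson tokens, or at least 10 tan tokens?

21

Each of the 3 colors has its own threshold; avoid all of them simultaneously.
The worst case stops just short of every target: 8 blue, 4 crimson, all 8 tan — 8 + 4 + 8 = 20 tokens.
One more token must push some color to its target, so 20 + 1 = 21.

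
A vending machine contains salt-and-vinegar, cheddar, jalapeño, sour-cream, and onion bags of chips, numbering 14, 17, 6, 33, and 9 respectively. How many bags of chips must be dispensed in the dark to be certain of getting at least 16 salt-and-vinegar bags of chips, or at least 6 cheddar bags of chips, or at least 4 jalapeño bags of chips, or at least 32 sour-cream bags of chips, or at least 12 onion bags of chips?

63

The worst case stops just short of every target: all 14 salt-and-vinegar, 5 cheddar, 3 jalapeño, 31 sour-cream, all 9 onion — 14 + 5 + 3 + 31 + 9 = 62 bags of chips.
One more bag of chips must push some flavor to its target, so 62 + 1 = 63.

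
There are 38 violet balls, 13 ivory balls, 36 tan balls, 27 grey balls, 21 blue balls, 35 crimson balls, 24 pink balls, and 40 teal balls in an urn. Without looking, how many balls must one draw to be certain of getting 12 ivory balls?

The worst case draws every non-ivory ball first: 38 + 36 + 27 + 21 + 35 + 24 + 40 = 221.
The next 12 draws are then forced to be ivory, giving 221 + 12 = 233.

233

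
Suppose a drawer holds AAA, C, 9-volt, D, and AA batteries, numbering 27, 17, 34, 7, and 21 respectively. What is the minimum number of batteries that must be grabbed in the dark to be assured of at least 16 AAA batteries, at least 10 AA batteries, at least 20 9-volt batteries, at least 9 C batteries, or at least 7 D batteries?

The worst case stops just short of every target: 15 AAA, 8 C, 19 9-volt, 6 D, 9 AA — 15 + 8 + 19 + 6 + 9 = 57 batteries.
One more battery must push some type to its target, so 57 + 1 = 58.

58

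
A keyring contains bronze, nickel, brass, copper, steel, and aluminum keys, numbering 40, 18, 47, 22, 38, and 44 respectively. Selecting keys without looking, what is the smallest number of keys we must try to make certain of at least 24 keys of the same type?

133

In the worst case we take at most 23 of each type, but all 18 nickel and all 22 copper (fewer than 23), giving 23 + 18 + 23 + 22 + 23 + 23 = 132.
One more key then forces some type to 24, so 132 + 1 = 133.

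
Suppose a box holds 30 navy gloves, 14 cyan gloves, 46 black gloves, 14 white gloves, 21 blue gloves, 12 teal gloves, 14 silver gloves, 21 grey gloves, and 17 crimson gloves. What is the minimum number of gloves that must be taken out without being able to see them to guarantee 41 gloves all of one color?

184

In the worst case we take at most 40 of each color, but all 30 navy, all 14 cyan, all 14 white, all 21 blue, all 12 teal, all 14 silver, all 21 grey, and all 17 crimson (fewer than 40), giving 30 + 14 + 40 + 14 + 21 + 12 + 14 + 21 + 17 = 183.
One more glove then forces some color to 41, so 183 + 1 = 184.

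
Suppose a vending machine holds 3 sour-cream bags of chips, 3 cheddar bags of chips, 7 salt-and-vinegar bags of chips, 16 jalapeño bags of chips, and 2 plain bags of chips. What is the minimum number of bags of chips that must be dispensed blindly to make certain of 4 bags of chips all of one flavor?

In the worst case we take at most 3 of each flavor, but all 2 plain (fewer than 3), giving 3 + 3 + 3 + 3 + 2 = 14.
One more bag of chips then forces some flavor to 4, so 14 + 1 = 15.

15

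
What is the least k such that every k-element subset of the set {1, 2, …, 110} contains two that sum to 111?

56

Partition {1, …, 110} into 55 pairs: {1,110}, {2,109}, …, {55,56}.
Choosing 55 integers — say the integers 1 through 55 — takes one from each pair and avoids the property.
Choosing 56 forces two into the same pair by pigeonhole, and those sum to 111. So 56.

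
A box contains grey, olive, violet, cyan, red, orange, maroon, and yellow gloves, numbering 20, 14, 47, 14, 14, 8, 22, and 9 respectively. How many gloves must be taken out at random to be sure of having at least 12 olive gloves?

146

The worst case draws every non-olive glove first: 20 + 47 + 14 + 14 + 8 + 22 + 9 = 134.
The next 12 draws are then forced to be olive, giving 134 + 12 = 146.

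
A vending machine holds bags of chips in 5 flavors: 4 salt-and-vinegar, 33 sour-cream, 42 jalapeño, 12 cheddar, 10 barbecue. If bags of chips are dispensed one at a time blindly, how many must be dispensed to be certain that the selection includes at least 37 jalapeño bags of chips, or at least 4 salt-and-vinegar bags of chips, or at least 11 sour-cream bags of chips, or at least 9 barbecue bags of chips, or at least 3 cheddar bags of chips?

The worst case stops just short of every target: 3 salt-and-vinegar, 10 sour-cream, 36 jalapeño, 2 cheddar, 8 barbecue — 3 + 10 + 36 + 2 + 8 = 59 bags of chips.
One more bag of chips must push some flavor to its target, so 59 + 1 = 60.

60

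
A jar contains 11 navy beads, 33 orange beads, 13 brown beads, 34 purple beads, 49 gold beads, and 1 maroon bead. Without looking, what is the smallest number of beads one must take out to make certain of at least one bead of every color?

141

The hardest color to obtain is maroon: we could draw every other bead first — 141 − 1 = 140 beads — without a single maroon one.
The next draw must be maroon, so 140 + 1 = 141.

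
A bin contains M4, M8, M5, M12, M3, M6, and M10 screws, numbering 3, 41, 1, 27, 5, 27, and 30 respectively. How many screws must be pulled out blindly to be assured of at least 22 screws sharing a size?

Treat the 7 sizes as pigeonholes.
In the worst case we take at most 21 of each size, but all 3 M4, all 1 M5, and all 5 M3 (fewer than 21), giving 3 + 21 + 1 + 21 + 5 + 21 + 21 = 93.
One more screw then forces some size to 22, so 93 + 1 = 94.

94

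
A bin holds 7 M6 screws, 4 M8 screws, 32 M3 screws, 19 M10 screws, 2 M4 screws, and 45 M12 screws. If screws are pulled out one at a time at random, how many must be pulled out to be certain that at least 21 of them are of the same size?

In the worst case we take at most 20 of each size, but all 7 M6, all 4 M8, all 19 M10, and all 2 M4 (fewer than 20), giving 7 + 4 + 20 + 19 + 2 + 20 = 72.
One more screw then forces some size to 21, so 72 + 1 = 73.

73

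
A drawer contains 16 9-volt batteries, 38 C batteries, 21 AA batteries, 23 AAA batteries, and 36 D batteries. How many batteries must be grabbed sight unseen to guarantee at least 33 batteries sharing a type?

In the worst case we take at most 32 of each type, but all 16 9-volt, all 21 AA, and all 23 AAA (fewer than 32), giving 16 + 32 + 21 + 23 + 32 = 124.
One more battery then forces some type to 33, so 124 + 1 = 125.

125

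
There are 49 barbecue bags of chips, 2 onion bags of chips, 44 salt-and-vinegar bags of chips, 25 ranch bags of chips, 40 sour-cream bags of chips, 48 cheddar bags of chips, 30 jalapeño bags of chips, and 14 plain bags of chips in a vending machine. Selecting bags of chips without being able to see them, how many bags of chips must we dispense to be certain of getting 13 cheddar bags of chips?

The worst case draws every non-cheddar bag of chips first: 49 + 2 + 44 + 25 + 40 + 30 + 14 = 204.
The next 13 draws are then forced to be cheddar, giving 204 + 13 = 217.

217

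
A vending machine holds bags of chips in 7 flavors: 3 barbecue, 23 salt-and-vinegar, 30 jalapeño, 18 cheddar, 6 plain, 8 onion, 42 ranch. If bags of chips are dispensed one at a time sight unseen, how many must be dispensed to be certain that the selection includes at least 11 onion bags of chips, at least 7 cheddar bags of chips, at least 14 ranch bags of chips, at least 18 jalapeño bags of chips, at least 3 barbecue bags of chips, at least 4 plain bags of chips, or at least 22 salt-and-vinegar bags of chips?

Each of the 7 flavors has its own threshold; avoid all of them simultaneously.
The worst case stops just short of every target: 2 barbecue, 21 salt-and-vinegar, 17 jalapeño, 6 cheddar, 3 plain, all 8 onion, 13 ranch — 2 + 21 + 17 + 6 + 3 + 8 + 13 = 70 bags of chips.
One more bag of chips must push some flavor to its target, so 70 + 1 = 71.

71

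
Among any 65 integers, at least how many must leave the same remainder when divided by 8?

The 65 integers fall into 8 residue classes modulo 8.
If each of the 8 residue classes modulo 8 held at most 8, the total would be at most 8 × 8 = 64 < 65, a contradiction.
So at least one holds ⌈65/8⌉ = 9.

9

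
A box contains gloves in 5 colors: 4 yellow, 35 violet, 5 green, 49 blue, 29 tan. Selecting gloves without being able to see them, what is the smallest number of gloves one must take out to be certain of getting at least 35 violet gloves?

To avoid violet gloves as long as possible, exhaust the other 4 colors first.
The worst case draws every non-violet glove first: 4 + 5 + 49 + 29 = 87.
The next 35 draws are then forced to be violet, giving 87 + 35 = 122.

122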